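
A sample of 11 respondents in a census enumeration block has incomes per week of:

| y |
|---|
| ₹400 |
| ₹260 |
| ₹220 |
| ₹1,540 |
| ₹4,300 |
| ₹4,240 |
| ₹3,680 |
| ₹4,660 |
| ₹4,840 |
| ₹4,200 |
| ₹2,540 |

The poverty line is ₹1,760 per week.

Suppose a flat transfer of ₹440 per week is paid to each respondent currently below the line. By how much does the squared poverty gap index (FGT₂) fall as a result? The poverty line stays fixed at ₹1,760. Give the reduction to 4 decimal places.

Before: below the line — ₹220, ₹260, ₹400, ₹1,540; squared poverty gap index (FGT₂) = 0.191339.
After the ₹440 transfer: below the line — ₹660, ₹700, ₹840; squared poverty gap index (FGT₂) = 0.093327.
Reduction = 0.191339 − 0.093327 = 0.0980.

0.0980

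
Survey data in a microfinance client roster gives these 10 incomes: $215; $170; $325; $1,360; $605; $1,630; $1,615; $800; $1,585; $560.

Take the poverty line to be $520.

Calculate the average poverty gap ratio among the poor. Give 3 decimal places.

Below the line: $170, $215, $325 (q = 3 of N = 10).
Relative gaps: 0.6731, 0.5865, 0.3750; sum = 1.634615.
I averages over the q = 3 poor units only: 1.634615 / 3 = 0.545.

0.545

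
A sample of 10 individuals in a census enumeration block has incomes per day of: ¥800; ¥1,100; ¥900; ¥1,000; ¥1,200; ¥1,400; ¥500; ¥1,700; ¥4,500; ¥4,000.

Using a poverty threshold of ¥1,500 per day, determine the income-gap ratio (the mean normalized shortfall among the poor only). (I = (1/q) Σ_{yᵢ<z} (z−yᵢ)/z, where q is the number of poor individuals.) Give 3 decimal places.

0.343

Below z: ¥500, ¥800, ¥900, ¥1,000, ¥1,100, ¥1,200, ¥1,400 (q = 7 of N = 10).
Shortfall ratios (z−y)/z: 0.6667, 0.4667, 0.4000, 0.3333, 0.2667, 0.2000, 0.0667; sum = 2.400000.
I averages over the q = 7 poor units only: 2.400000 / 7 = 0.343.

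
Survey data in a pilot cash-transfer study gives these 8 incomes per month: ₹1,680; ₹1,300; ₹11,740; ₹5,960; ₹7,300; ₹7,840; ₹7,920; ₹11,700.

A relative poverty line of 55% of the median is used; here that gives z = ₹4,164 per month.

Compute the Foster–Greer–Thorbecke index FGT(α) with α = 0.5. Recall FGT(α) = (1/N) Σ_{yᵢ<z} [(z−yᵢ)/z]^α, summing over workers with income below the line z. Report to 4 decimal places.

Poor units: ₹1,300, ₹1,680 (q = 2 of N = 8).
Gap ratios (z−y)/z: (4164−1300)/4164 = 0.6878; (4164−1680)/4164 = 0.5965.
Raised to α = 0.5: 0.82934; 0.77236.
Sum = 1.601698; FGT(0.5) = 1.601698 / 8 = 0.2002.

0.2002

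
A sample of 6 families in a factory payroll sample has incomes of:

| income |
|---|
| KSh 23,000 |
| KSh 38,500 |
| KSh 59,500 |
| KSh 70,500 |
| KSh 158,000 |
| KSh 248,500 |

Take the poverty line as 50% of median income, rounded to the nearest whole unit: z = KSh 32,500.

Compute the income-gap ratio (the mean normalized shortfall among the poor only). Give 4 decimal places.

Incomes under z: KSh 23,000 (q = 1 of N = 6).
Shortfall ratios (z−y)/z: 0.2923; sum = 0.292308.
The income-gap ratio divides by q (the poor only): 0.292308 / 1 = 0.2923.

0.2923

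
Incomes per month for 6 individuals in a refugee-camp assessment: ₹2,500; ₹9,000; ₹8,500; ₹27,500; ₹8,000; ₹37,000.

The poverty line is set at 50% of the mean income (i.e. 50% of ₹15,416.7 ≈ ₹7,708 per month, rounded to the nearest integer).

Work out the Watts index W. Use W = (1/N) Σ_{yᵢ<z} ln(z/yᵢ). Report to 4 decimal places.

0.1877

Poor units: ₹2,500 (q = 1 of N = 6).
ln(z/y) terms: ln(7708/2500) = 1.1260.
W = 1.125968 / 6 = 0.1877.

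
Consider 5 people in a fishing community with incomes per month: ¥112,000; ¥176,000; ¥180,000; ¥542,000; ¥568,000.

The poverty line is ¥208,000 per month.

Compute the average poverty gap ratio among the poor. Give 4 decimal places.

0.2500

Below the line: ¥112,000, ¥176,000, ¥180,000 (q = 3 of N = 5).
Relative gaps: 0.4615, 0.1538, 0.1346; sum = 0.750000.
I averages over the q = 3 poor units only: 0.750000 / 3 = 0.2500.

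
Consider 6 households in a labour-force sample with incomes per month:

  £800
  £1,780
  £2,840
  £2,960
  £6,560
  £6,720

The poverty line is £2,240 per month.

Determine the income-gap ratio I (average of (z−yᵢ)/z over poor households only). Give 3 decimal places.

Incomes under z: £800, £1,780 (q = 2 of N = 6).
Shortfall ratios (z−y)/z: 0.6429, 0.2054; sum = 0.848214.
The income-gap ratio divides by q (the poor only): 0.848214 / 2 = 0.424.

0.424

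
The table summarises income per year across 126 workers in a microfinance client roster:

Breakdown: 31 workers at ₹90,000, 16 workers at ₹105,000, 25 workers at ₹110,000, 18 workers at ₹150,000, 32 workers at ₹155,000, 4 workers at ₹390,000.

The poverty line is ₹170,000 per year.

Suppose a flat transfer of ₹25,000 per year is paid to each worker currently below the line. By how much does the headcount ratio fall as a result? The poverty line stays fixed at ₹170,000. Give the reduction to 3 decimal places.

0.397

Before: below the line — 31×₹90,000, 16×₹105,000, 25×₹110,000, 18×₹150,000, 32×₹155,000; headcount ratio = 0.96825.
After the ₹25,000 transfer: below the line — 31×₹115,000, 16×₹130,000, 25×₹135,000; headcount ratio = 0.57143.
Reduction = 0.96825 − 0.57143 = 0.397.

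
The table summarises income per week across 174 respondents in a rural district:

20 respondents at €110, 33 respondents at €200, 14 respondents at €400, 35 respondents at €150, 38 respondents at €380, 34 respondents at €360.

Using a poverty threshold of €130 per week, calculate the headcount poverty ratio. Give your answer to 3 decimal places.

20 of the 174 respondents have income below €130.
H = 20/174 = 0.115.

0.115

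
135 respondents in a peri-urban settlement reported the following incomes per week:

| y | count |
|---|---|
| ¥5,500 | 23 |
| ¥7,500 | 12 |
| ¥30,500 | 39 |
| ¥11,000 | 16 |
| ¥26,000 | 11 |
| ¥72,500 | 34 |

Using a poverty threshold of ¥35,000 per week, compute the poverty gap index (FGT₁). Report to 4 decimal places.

0.3528

Below the line: 23×¥5,500, 12×¥7,500, 16×¥11,000, 11×¥26,000, 39×¥30,500 (q = 101 of N = 135).
Gap ratios (z−y)/z: (35000−5500)/35000 = 0.8429 (×23); (35000−7500)/35000 = 0.7857 (×12); (35000−11000)/35000 = 0.6857 (×16); (35000−26000)/35000 = 0.2571 (×11); (35000−30500)/35000 = 0.1286 (×39).
Σ = 47.628571. Dividing by the full population N = 135 gives P₁ = 0.3528.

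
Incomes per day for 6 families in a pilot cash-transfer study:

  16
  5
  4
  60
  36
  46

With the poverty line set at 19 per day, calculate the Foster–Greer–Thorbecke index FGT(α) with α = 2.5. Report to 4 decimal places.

0.1716

Incomes under z: 4, 5, 16 (q = 3 of N = 6).
Gap ratios (z−y)/z: (19−4)/19 = 0.7895; (19−5)/19 = 0.7368; (19−16)/19 = 0.1579.
Raised to α = 2.5: 0.55379; 0.46605; 0.00991.
Sum = 1.029749; FGT(2.5) = 1.029749 / 6 = 0.1716.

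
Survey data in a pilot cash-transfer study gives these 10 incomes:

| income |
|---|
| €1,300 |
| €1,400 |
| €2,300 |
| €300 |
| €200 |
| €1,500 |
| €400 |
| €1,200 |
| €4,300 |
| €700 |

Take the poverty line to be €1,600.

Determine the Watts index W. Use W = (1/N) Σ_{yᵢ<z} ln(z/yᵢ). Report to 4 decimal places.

0.6660

Poor units: €200, €300, €400, €700, €1,200, €1,300, €1,400, €1,500 (q = 8 of N = 10).
ln(z/y) terms: ln(1600/200) = 2.0794; ln(1600/300) = 1.6740; ln(1600/400) = 1.3863; ln(1600/700) = 0.8267; ln(1600/1200) = 0.2877; ln(1600/1300) = 0.2076; ln(1600/1400) = 0.1335; ln(1600/1500) = 0.0645.
W = 6.659782 / 10 = 0.6660.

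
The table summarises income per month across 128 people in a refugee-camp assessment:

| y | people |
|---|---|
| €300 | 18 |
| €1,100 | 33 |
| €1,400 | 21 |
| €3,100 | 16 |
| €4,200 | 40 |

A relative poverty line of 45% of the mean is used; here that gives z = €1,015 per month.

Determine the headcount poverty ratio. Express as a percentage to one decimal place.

18 of the 128 people have income below €1,015.
H = 18/128 = 14.1%.

14.1%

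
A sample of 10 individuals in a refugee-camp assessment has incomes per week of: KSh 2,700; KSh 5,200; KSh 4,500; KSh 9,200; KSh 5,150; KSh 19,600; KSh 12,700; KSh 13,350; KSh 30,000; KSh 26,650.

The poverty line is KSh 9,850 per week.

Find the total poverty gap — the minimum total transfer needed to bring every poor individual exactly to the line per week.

KSh 22,500

Poor units: KSh 2,700, KSh 4,500, KSh 5,150, KSh 5,200, KSh 9,200 (q = 5 of N = 10).
Individual gaps: 9850−2700 = 7150; 9850−4500 = 5350; 9850−5150 = 4700; 9850−5200 = 4650; 9850−9200 = 650.
Aggregate gap = KSh 22,500.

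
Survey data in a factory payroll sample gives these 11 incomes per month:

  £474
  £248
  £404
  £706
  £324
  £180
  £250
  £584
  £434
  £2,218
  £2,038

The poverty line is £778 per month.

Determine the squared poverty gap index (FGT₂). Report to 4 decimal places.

0.2278

Poor units: £180, £248, £250, £324, £404, £434, £474, £584, £706 (q = 9 of N = 11).
Relative gaps: (778−180)/778 = 0.7686; (778−248)/778 = 0.6812; (778−250)/778 = 0.6787; (778−324)/778 = 0.5835; (778−404)/778 = 0.4807; (778−434)/778 = 0.4422; (778−474)/778 = 0.3907; (778−584)/778 = 0.2494; (778−706)/778 = 0.0925.
Squared: 0.5908; 0.4641; 0.4606; 0.3405; 0.2311; 0.1955; 0.1527; 0.0622; 0.0086.
Sum = 2.506017; P₂ = 2.506017 / 11 = 0.2278.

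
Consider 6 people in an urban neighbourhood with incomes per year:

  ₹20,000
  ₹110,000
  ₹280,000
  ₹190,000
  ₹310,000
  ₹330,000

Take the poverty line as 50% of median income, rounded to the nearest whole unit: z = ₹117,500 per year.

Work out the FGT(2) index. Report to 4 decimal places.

Incomes under z: ₹20,000, ₹110,000 (q = 2 of N = 6).
Gap ratios (z−y)/z: (117500−20000)/117500 = 0.8298; (117500−110000)/117500 = 0.0638.
Squared: 0.6885; 0.0041.
Sum = 0.692621; P₂ = 0.692621 / 6 = 0.1154.

0.1154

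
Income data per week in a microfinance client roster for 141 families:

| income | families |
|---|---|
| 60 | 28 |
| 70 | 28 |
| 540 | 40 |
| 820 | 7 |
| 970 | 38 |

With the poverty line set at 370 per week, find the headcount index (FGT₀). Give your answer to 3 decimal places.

0.397

56 of the 141 families have income below 370.
H = 56/141 = 0.397.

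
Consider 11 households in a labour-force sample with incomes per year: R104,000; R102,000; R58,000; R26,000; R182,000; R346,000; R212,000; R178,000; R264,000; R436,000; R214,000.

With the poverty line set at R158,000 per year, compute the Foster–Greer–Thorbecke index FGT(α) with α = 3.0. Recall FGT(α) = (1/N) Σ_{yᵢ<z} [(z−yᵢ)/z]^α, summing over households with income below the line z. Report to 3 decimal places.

Incomes under z: R26,000, R58,000, R102,000, R104,000 (q = 4 of N = 11).
Normalized shortfalls: (158000−26000)/158000 = 0.8354; (158000−58000)/158000 = 0.6329; (158000−102000)/158000 = 0.3544; (158000−104000)/158000 = 0.3418.
Raised to α = 3.0: 0.58311; 0.25353; 0.04452; 0.03992.
Sum = 0.921085; FGT(3.0) = 0.921085 / 11 = 0.084.

0.084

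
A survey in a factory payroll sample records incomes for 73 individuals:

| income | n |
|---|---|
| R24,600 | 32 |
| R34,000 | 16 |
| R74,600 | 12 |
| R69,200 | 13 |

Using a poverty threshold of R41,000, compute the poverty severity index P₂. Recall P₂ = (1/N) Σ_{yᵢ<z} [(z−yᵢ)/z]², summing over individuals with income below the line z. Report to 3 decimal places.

Incomes under z: 32×R24,600, 16×R34,000 (q = 48 of N = 73).
Gap ratios (z−y)/z: (41000−24600)/41000 = 0.4000 (×32); (41000−34000)/41000 = 0.1707 (×16).
Squared: 0.1600 (×32); 0.0291 (×16).
Sum = 5.586389; P₂ = 5.586389 / 73 = 0.077.

0.077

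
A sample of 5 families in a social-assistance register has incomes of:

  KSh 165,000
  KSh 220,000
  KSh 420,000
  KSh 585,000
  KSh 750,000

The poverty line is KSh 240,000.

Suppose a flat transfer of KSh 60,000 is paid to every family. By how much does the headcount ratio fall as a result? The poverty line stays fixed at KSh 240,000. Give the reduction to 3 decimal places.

0.200

Before: below the line — KSh 165,000, KSh 220,000; headcount ratio = 0.40000.
After the KSh 60,000 transfer: below the line — KSh 225,000; headcount ratio = 0.20000.
Reduction = 0.40000 − 0.20000 = 0.200.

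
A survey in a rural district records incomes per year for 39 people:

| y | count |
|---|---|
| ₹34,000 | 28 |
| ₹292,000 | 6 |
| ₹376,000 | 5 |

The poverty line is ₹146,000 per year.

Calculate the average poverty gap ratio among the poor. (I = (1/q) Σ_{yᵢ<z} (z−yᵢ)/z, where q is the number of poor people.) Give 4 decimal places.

Incomes under z: 28×₹34,000 (q = 28 of N = 39).
Relative gaps: 0.7671 (×28); sum = 21.479452.
The income-gap ratio divides by q (the poor only): 21.479452 / 28 = 0.7671.

0.7671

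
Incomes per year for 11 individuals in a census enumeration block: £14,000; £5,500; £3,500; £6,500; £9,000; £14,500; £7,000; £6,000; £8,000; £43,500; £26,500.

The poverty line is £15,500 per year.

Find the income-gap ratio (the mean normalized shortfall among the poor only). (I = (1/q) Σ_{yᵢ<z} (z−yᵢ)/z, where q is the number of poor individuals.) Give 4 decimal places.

Poor units: £3,500, £5,500, £6,000, £6,500, £7,000, £8,000, £9,000, £14,000, £14,500 (q = 9 of N = 11).
Relative gaps: 0.7742, 0.6452, 0.6129, 0.5806, 0.5484, 0.4839, 0.4194, 0.0968, 0.0645; sum = 4.225806.
The income-gap ratio divides by q (the poor only): 4.225806 / 9 = 0.4695.

0.4695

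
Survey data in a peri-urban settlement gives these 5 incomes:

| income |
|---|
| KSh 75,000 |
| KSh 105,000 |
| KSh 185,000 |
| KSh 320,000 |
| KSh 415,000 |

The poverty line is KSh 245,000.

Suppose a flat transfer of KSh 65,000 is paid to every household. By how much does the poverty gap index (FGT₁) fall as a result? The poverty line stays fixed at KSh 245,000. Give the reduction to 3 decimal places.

0.155

Before: below the line — KSh 75,000, KSh 105,000, KSh 185,000; poverty gap index (FGT₁) = 0.30204.
After the KSh 65,000 transfer: below the line — KSh 140,000, KSh 170,000; poverty gap index (FGT₁) = 0.14694.
Reduction = 0.30204 − 0.14694 = 0.155.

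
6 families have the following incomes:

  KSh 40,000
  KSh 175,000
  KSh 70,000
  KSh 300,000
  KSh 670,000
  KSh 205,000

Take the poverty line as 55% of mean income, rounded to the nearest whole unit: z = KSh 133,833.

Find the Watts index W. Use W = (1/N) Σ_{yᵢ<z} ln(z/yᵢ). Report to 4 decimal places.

Below the line: KSh 40,000, KSh 70,000 (q = 2 of N = 6).
ln(z/y) terms: ln(133833/40000) = 1.2077; ln(133833/70000) = 0.6481.
W = 1.855811 / 6 = 0.3093.

0.3093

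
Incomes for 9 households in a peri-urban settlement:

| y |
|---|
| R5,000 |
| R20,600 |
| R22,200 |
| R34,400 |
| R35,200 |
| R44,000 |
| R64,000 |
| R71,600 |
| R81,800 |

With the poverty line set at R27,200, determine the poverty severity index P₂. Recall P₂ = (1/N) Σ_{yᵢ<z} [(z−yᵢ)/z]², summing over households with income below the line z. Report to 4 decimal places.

0.0843

Incomes under z: R5,000, R20,600, R22,200 (q = 3 of N = 9).
Gap ratios (z−y)/z: (27200−5000)/27200 = 0.8162; (27200−20600)/27200 = 0.2426; (27200−22200)/27200 = 0.1838.
Squared: 0.6661; 0.0589; 0.0338.
Sum = 0.758813; P₂ = 0.758813 / 9 = 0.0843.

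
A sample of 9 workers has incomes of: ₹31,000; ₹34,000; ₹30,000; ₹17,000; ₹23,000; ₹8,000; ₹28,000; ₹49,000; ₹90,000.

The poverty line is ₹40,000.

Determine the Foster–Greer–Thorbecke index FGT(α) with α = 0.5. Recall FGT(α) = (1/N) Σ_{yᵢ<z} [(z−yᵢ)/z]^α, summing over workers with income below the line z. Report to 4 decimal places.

0.4682

Incomes under z: ₹8,000, ₹17,000, ₹23,000, ₹28,000, ₹30,000, ₹31,000, ₹34,000 (q = 7 of N = 9).
Shortfall ratios: (40000−8000)/40000 = 0.8000; (40000−17000)/40000 = 0.5750; (40000−23000)/40000 = 0.4250; (40000−28000)/40000 = 0.3000; (40000−30000)/40000 = 0.2500; (40000−31000)/40000 = 0.2250; (40000−34000)/40000 = 0.1500.
Raised to α = 0.5: 0.89443; 0.75829; 0.65192; 0.54772; 0.50000; 0.47434; 0.38730.
Sum = 4.213998; FGT(0.5) = 4.213998 / 9 = 0.4682.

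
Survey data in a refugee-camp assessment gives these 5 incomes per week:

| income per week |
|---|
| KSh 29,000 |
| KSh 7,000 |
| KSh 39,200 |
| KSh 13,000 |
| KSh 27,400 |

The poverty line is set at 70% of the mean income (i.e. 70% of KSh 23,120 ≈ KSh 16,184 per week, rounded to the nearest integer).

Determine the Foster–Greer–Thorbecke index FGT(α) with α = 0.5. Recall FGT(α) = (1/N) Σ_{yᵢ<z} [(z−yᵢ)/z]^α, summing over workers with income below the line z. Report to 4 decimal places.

0.2394

Below the line: KSh 7,000, KSh 13,000 (q = 2 of N = 5).
Normalized shortfalls: (16184−7000)/16184 = 0.5675; (16184−13000)/16184 = 0.1967.
Raised to α = 0.5: 0.75331; 0.44355.
Sum = 1.196860; FGT(0.5) = 1.196860 / 5 = 0.2394.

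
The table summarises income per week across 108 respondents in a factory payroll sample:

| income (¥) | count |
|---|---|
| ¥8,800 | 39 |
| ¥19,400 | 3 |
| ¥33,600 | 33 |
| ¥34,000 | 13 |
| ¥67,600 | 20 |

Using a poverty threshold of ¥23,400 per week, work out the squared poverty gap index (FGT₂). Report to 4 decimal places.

Incomes under z: 39×¥8,800, 3×¥19,400 (q = 42 of N = 108).
Relative gaps: (23400−8800)/23400 = 0.6239 (×39); (23400−19400)/23400 = 0.1709 (×3).
Squared: 0.3893 (×39); 0.0292 (×3).
Sum = 15.269998; P₂ = 15.269998 / 108 = 0.1414.

0.1414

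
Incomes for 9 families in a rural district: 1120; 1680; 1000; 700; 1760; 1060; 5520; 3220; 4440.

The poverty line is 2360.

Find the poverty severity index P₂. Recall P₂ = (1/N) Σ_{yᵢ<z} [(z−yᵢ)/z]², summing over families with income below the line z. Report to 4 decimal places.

0.1727

Incomes under z: 700, 1000, 1060, 1120, 1680, 1760 (q = 6 of N = 9).
Gap ratios (z−y)/z: (2360−700)/2360 = 0.7034; (2360−1000)/2360 = 0.5763; (2360−1060)/2360 = 0.5508; (2360−1120)/2360 = 0.5254; (2360−1680)/2360 = 0.2881; (2360−1760)/2360 = 0.2542.
Squared: 0.4948; 0.3321; 0.3034; 0.2761; 0.0830; 0.0646.
Sum = 1.554007; P₂ = 1.554007 / 9 = 0.1727.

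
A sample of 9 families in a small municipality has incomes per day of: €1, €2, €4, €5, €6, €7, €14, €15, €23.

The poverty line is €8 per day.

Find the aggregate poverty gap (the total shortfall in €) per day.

€23

Incomes under z: €1, €2, €4, €5, €6, €7 (q = 6 of N = 9).
Individual gaps: 8−1 = 7; 8−2 = 6; 8−4 = 4; 8−5 = 3; 8−6 = 2; 8−7 = 1.
Aggregate gap = €23.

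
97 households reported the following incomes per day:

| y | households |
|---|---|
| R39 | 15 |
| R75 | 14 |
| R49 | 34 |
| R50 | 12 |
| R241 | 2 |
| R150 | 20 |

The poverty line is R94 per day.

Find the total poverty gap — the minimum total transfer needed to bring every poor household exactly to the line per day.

R3,149

Below z: 15×R39, 34×R49, 12×R50, 14×R75 (q = 75 of N = 97).
Individual gaps: 15×(94−39) = 825; 34×(94−49) = 1530; 12×(94−50) = 528; 14×(94−75) = 266.
Aggregate gap = R3,149.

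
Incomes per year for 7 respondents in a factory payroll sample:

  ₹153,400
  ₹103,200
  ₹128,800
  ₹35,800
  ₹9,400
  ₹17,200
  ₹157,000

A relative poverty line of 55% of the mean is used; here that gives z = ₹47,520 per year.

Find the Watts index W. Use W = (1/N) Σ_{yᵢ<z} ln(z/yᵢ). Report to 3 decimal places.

Poor units: ₹9,400, ₹17,200, ₹35,800 (q = 3 of N = 7).
Log gaps: ln(47520/9400) = 1.6204; ln(47520/17200) = 1.0162; ln(47520/35800) = 0.2832.
W = 2.919885 / 7 = 0.417.

0.417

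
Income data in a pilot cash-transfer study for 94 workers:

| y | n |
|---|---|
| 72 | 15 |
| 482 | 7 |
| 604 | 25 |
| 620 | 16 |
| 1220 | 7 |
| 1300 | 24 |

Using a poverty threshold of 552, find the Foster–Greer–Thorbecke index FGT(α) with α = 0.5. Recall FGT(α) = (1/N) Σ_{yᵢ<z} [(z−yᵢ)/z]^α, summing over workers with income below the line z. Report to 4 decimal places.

Below z: 15×72, 7×482 (q = 22 of N = 94).
Relative gaps: (552−72)/552 = 0.8696 (×15); (552−482)/552 = 0.1268 (×7).
Raised to α = 0.5: 0.93250 (×15); 0.35611 (×7).
Sum = 16.480315; FGT(0.5) = 16.480315 / 94 = 0.1753.

0.1753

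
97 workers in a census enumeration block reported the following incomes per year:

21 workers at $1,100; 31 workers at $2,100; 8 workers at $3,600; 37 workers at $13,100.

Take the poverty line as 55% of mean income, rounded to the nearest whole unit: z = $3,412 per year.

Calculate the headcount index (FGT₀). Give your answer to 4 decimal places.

52 of the 97 workers have income below $3,412.
H = 52/97 = 0.5361.

0.5361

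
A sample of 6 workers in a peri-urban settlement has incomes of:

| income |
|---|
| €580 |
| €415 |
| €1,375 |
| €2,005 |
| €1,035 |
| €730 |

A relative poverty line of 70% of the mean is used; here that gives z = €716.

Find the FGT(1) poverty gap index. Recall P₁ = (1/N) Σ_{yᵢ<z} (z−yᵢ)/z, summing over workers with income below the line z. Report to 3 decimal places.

0.102

Below z: €415, €580 (q = 2 of N = 6).
Relative gaps: (716−415)/716 = 0.4204; (716−580)/716 = 0.1899.
Sum of shortfalls = 0.610335; P₁ averages over all N: 0.610335 / 6 = 0.102.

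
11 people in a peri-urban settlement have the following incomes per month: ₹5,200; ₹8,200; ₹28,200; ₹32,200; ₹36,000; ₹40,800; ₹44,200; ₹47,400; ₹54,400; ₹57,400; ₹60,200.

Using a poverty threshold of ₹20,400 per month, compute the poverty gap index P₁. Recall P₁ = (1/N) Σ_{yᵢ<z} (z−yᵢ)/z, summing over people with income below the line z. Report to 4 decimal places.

0.1221

Below the line: ₹5,200, ₹8,200 (q = 2 of N = 11).
Relative gaps: (20400−5200)/20400 = 0.7451; (20400−8200)/20400 = 0.5980.
Σ = 1.343137. Dividing by the full population N = 11 gives P₁ = 0.1221.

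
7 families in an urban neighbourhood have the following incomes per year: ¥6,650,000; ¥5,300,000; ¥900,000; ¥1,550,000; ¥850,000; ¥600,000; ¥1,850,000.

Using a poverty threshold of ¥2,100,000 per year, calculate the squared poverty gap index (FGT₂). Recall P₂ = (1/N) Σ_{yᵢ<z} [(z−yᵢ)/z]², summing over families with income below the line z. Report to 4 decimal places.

Below z: ¥600,000, ¥850,000, ¥900,000, ¥1,550,000, ¥1,850,000 (q = 5 of N = 7).
Gap ratios (z−y)/z: (2100000−600000)/2100000 = 0.7143; (2100000−850000)/2100000 = 0.5952; (2100000−900000)/2100000 = 0.5714; (2100000−1550000)/2100000 = 0.2619; (2100000−1850000)/2100000 = 0.1190.
Squared: 0.5102; 0.3543; 0.3265; 0.0686; 0.0142.
Sum = 1.273810; P₂ = 1.273810 / 7 = 0.1820.

0.1820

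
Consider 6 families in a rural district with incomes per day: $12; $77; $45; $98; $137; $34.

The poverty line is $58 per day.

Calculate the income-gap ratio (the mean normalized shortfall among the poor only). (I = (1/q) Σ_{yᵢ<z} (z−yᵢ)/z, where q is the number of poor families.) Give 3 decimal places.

Below the line: $12, $34, $45 (q = 3 of N = 6).
Relative gaps: 0.7931, 0.4138, 0.2241; sum = 1.431034.
The income-gap ratio divides by q (the poor only): 1.431034 / 3 = 0.477.

0.477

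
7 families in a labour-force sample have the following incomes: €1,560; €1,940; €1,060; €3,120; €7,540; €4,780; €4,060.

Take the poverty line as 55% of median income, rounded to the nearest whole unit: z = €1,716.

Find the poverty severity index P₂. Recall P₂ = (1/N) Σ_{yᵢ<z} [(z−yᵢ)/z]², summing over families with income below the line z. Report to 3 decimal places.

0.022

Incomes under z: €1,060, €1,560 (q = 2 of N = 7).
Shortfall ratios: (1716−1060)/1716 = 0.3823; (1716−1560)/1716 = 0.0909.
Squared: 0.1461; 0.0083.
Sum = 0.154406; P₂ = 0.154406 / 7 = 0.022.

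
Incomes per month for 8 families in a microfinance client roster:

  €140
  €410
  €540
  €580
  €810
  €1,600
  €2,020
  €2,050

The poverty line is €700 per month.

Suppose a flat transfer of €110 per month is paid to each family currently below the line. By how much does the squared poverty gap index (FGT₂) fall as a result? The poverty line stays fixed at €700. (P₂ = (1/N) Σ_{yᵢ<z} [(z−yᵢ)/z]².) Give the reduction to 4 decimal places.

0.0511

Before: below the line — €140, €410, €540, €580; squared poverty gap index (FGT₂) = 0.111658.
After the €110 transfer: below the line — €250, €520, €650, €690; squared poverty gap index (FGT₂) = 0.060587.
Reduction = 0.111658 − 0.060587 = 0.0511.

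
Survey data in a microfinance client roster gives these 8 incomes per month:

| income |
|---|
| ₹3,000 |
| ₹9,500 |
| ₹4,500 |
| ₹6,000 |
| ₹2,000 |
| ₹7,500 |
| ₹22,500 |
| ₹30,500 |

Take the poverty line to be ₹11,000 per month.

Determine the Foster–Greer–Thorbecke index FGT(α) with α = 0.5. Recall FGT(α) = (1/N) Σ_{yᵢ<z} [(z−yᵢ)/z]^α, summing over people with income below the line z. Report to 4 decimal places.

Below z: ₹2,000, ₹3,000, ₹4,500, ₹6,000, ₹7,500, ₹9,500 (q = 6 of N = 8).
Relative gaps: (11000−2000)/11000 = 0.8182; (11000−3000)/11000 = 0.7273; (11000−4500)/11000 = 0.5909; (11000−6000)/11000 = 0.4545; (11000−7500)/11000 = 0.3182; (11000−9500)/11000 = 0.1364.
Raised to α = 0.5: 0.90453; 0.85280; 0.76871; 0.67420; 0.56408; 0.36927.
Sum = 4.133593; FGT(0.5) = 4.133593 / 8 = 0.5167.

0.5167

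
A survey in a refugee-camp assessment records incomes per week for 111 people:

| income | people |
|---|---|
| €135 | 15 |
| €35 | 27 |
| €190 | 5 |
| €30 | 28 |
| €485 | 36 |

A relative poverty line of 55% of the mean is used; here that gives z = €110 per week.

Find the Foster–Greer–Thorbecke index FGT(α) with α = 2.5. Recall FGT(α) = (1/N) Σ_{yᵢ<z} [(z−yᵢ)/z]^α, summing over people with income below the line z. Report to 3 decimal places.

0.207

Incomes under z: 28×€30, 27×€35 (q = 55 of N = 111).
Gap ratios (z−y)/z: (110−30)/110 = 0.7273 (×28); (110−35)/110 = 0.6818 (×27).
Raised to α = 2.5: 0.45107 (×28); 0.38386 (×27).
Sum = 22.994126; FGT(2.5) = 22.994126 / 111 = 0.207.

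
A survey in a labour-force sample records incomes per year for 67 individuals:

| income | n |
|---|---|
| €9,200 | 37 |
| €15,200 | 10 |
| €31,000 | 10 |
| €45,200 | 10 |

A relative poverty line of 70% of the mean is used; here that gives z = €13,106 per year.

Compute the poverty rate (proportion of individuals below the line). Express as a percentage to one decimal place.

55.2%

37 of the 67 individuals have income below €13,106.
H = 37/67 = 55.2%.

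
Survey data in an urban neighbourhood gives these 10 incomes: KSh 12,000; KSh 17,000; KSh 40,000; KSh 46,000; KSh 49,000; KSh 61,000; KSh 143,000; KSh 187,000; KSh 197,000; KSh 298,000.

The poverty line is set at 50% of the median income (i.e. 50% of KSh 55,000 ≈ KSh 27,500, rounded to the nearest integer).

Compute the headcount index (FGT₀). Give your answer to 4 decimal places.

0.2000

2 of the 10 respondents have income below KSh 27,500.
H = 2/10 = 0.2000.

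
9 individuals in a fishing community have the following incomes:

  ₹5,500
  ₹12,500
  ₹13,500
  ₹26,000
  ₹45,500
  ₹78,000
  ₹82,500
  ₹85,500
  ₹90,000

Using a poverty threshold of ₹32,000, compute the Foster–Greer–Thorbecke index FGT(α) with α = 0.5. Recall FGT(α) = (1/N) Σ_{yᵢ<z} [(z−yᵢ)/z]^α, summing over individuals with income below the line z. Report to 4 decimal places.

0.3204

Poor units: ₹5,500, ₹12,500, ₹13,500, ₹26,000 (q = 4 of N = 9).
Shortfall ratios: (32000−5500)/32000 = 0.8281; (32000−12500)/32000 = 0.6094; (32000−13500)/32000 = 0.5781; (32000−26000)/32000 = 0.1875.
Raised to α = 0.5: 0.91001; 0.78062; 0.76035; 0.43301.
Sum = 2.883997; FGT(0.5) = 2.883997 / 9 = 0.3204.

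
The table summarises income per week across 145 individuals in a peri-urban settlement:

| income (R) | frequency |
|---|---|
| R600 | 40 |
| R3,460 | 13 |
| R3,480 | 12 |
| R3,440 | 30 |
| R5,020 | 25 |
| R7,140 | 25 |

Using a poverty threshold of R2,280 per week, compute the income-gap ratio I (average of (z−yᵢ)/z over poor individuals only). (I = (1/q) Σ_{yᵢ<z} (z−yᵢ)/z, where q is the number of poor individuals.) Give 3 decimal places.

Poor units: 40×R600 (q = 40 of N = 145).
Relative gaps: 0.7368 (×40); sum = 29.473684.
The income-gap ratio divides by q (the poor only): 29.473684 / 40 = 0.737.

0.737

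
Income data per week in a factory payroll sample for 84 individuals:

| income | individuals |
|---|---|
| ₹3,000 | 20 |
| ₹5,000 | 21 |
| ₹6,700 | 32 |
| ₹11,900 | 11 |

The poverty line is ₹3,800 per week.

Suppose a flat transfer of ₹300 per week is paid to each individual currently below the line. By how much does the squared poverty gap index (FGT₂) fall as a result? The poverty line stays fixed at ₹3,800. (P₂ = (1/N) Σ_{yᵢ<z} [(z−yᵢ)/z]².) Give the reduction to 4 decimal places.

0.0064

Before: below the line — 20×₹3,000; squared poverty gap index (FGT₂) = 0.010553.
After the ₹300 transfer: below the line — 20×₹3,300; squared poverty gap index (FGT₂) = 0.004122.
Reduction = 0.010553 − 0.004122 = 0.0064.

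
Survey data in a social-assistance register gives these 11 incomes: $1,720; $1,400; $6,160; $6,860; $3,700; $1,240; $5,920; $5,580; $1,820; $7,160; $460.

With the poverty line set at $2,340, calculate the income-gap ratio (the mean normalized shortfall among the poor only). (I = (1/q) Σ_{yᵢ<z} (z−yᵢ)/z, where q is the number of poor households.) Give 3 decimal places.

0.432

Below the line: $460, $1,240, $1,400, $1,720, $1,820 (q = 5 of N = 11).
Shortfall ratios (z−y)/z: 0.8034, 0.4701, 0.4017, 0.2650, 0.2222; sum = 2.162393.
I averages over the q = 5 poor units only: 2.162393 / 5 = 0.432.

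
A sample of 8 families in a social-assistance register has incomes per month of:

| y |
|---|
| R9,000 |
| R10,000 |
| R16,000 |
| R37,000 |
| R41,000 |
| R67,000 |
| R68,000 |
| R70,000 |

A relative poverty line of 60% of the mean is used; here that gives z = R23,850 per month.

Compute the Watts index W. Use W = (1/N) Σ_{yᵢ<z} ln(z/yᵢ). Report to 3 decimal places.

0.280

Below the line: R9,000, R10,000, R16,000 (q = 3 of N = 8).
ln(z/y) terms: ln(23850/9000) = 0.9746; ln(23850/10000) = 0.8692; ln(23850/16000) = 0.3992.
W = 2.242954 / 8 = 0.280.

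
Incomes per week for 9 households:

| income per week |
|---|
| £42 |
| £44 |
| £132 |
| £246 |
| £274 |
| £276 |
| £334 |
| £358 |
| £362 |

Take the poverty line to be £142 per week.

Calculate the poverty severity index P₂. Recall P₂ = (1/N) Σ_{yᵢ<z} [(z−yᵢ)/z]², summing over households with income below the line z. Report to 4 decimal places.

0.1086

Below z: £42, £44, £132 (q = 3 of N = 9).
Gap ratios (z−y)/z: (142−42)/142 = 0.7042; (142−44)/142 = 0.6901; (142−132)/142 = 0.0704.
Squared: 0.4959; 0.4763; 0.0050.
Sum = 0.977187; P₂ = 0.977187 / 9 = 0.1086.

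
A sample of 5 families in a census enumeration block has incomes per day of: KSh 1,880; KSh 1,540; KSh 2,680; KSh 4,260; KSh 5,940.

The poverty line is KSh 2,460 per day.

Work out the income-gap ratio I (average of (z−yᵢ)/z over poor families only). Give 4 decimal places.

Below z: KSh 1,540, KSh 1,880 (q = 2 of N = 5).
Relative gaps: 0.3740, 0.2358; sum = 0.609756.
The income-gap ratio divides by q (the poor only): 0.609756 / 2 = 0.3049.

0.3049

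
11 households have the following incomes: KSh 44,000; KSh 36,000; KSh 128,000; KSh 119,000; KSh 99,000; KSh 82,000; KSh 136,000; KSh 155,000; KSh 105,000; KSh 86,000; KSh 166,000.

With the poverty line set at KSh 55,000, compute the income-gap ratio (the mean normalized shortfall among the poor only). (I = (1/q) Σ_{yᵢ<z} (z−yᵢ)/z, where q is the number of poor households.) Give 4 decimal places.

0.2727

Incomes under z: KSh 36,000, KSh 44,000 (q = 2 of N = 11).
Shortfall ratios (z−y)/z: 0.3455, 0.2000; sum = 0.545455.
The income-gap ratio divides by q (the poor only): 0.545455 / 2 = 0.2727.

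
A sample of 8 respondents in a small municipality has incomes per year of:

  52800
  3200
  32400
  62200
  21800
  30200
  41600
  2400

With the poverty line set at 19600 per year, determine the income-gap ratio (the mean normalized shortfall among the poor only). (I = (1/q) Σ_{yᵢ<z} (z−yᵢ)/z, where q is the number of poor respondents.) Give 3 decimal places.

Below z: 2400, 3200 (q = 2 of N = 8).
Shortfall ratios (z−y)/z: 0.8776, 0.8367; sum = 1.714286.
I averages over the q = 2 poor units only: 1.714286 / 2 = 0.857.

0.857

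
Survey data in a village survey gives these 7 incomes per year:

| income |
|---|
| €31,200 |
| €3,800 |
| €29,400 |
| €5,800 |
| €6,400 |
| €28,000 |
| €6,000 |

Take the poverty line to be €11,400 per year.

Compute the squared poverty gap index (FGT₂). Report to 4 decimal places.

Incomes under z: €3,800, €5,800, €6,000, €6,400 (q = 4 of N = 7).
Normalized shortfalls: (11400−3800)/11400 = 0.6667; (11400−5800)/11400 = 0.4912; (11400−6000)/11400 = 0.4737; (11400−6400)/11400 = 0.4386.
Squared: 0.4444; 0.2413; 0.2244; 0.1924.
Sum = 1.102493; P₂ = 1.102493 / 7 = 0.1575.

0.1575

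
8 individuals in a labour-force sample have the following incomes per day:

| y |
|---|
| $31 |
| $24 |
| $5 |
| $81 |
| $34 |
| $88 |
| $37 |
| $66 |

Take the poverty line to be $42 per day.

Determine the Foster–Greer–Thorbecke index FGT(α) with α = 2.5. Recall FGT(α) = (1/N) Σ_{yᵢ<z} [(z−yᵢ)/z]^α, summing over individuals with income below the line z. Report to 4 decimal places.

0.1131

Incomes under z: $5, $24, $31, $34, $37 (q = 5 of N = 8).
Relative gaps: (42−5)/42 = 0.8810; (42−24)/42 = 0.4286; (42−31)/42 = 0.2619; (42−34)/42 = 0.1905; (42−37)/42 = 0.1190.
Raised to α = 2.5: 0.72842; 0.12024; 0.03510; 0.01583; 0.00489.
Sum = 0.904490; FGT(2.5) = 0.904490 / 8 = 0.1131.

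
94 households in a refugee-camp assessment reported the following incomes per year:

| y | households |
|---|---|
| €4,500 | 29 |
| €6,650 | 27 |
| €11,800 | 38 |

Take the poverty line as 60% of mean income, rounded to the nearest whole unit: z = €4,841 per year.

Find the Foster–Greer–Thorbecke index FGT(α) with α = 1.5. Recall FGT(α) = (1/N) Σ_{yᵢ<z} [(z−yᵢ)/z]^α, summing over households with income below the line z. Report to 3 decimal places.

Incomes under z: 29×€4,500 (q = 29 of N = 94).
Relative gaps: (4841−4500)/4841 = 0.0704 (×29).
Raised to α = 1.5: 0.01870 (×29).
Sum = 0.542159; FGT(1.5) = 0.542159 / 94 = 0.006.

0.006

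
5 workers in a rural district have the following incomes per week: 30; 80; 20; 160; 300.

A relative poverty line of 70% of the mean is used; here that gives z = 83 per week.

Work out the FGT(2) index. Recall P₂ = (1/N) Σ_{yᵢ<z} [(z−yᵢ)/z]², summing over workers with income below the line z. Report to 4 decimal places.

Incomes under z: 20, 30, 80 (q = 3 of N = 5).
Relative gaps: (83−20)/83 = 0.7590; (83−30)/83 = 0.6386; (83−80)/83 = 0.0361.
Squared: 0.5761; 0.4078; 0.0013.
Sum = 0.985194; P₂ = 0.985194 / 5 = 0.1970.

0.1970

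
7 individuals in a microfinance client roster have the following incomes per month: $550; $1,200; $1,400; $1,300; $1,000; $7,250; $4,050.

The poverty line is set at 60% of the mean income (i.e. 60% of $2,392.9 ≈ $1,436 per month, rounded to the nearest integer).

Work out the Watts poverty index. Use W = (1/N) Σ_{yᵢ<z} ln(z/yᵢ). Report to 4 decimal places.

Below the line: $550, $1,000, $1,200, $1,300, $1,400 (q = 5 of N = 7).
Log shortfalls: ln(1436/550) = 0.9597; ln(1436/1000) = 0.3619; ln(1436/1200) = 0.1795; ln(1436/1300) = 0.0995; ln(1436/1400) = 0.0254.
W = 1.625986 / 7 = 0.2323.

0.2323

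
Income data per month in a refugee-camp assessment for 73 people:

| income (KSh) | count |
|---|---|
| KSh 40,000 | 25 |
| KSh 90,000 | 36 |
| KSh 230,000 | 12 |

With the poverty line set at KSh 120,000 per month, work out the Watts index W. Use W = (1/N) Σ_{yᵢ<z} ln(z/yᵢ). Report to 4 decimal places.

0.5181

Incomes under z: 25×KSh 40,000, 36×KSh 90,000 (q = 61 of N = 73).
Log shortfalls: ln(120000/40000) = 1.0986 (×25); ln(120000/90000) = 0.2877 (×36).
W = 37.821862 / 73 = 0.5181.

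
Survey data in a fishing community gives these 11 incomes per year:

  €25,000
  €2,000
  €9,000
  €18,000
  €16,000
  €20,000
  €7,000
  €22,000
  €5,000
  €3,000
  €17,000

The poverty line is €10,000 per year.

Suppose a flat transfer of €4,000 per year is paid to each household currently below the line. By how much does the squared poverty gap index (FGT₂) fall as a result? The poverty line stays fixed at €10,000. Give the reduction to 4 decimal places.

Before: below the line — €2,000, €3,000, €5,000, €7,000, €9,000; squared poverty gap index (FGT₂) = 0.134545.
After the €4,000 transfer: below the line — €6,000, €7,000, €9,000; squared poverty gap index (FGT₂) = 0.023636.
Reduction = 0.134545 − 0.023636 = 0.1109.

0.1109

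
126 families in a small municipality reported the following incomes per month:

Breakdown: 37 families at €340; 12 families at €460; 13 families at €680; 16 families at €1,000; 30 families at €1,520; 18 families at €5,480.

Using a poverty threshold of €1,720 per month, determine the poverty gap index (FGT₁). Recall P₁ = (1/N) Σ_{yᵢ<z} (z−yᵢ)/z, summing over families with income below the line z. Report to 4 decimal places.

Poor units: 37×€340, 12×€460, 13×€680, 16×€1,000, 30×€1,520 (q = 108 of N = 126).
Normalized shortfalls: (1720−340)/1720 = 0.8023 (×37); (1720−460)/1720 = 0.7326 (×12); (1720−680)/1720 = 0.6047 (×13); (1720−1000)/1720 = 0.4186 (×16); (1720−1520)/1720 = 0.1163 (×30).
Sum of shortfalls = 56.523256; P₁ averages over all N: 56.523256 / 126 = 0.4486.

0.4486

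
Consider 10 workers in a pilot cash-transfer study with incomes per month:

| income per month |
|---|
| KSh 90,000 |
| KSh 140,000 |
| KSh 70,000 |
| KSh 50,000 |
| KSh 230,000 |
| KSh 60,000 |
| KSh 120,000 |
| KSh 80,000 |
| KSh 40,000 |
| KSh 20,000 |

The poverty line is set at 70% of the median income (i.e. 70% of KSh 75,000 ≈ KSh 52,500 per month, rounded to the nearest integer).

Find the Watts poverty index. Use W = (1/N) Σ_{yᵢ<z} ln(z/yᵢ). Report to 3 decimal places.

0.129

Incomes under z: KSh 20,000, KSh 40,000, KSh 50,000 (q = 3 of N = 10).
Log gaps: ln(52500/20000) = 0.9651; ln(52500/40000) = 0.2719; ln(52500/50000) = 0.0488.
W = 1.285805 / 10 = 0.129.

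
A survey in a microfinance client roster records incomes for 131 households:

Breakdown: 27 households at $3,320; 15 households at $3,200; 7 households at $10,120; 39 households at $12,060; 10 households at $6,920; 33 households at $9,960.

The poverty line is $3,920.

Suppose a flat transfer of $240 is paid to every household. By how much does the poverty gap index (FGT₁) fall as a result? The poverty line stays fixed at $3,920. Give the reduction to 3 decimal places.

0.020

Before: below the line — 15×$3,200, 27×$3,320; poverty gap index (FGT₁) = 0.05258.
After the $240 transfer: below the line — 15×$3,440, 27×$3,560; poverty gap index (FGT₁) = 0.03295.
Reduction = 0.05258 − 0.03295 = 0.020.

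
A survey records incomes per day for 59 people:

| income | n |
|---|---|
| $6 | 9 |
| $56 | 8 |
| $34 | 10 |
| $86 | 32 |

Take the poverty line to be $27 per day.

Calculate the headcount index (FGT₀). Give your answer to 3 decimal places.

0.153

9 of the 59 people have income below $27.
H = 9/59 = 0.153.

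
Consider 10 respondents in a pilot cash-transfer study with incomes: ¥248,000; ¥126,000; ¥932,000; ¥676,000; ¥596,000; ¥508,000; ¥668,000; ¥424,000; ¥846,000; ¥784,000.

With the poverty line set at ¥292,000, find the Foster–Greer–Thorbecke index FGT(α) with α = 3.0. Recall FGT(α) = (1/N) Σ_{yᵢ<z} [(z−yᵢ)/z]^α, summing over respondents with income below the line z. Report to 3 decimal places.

0.019

Below the line: ¥126,000, ¥248,000 (q = 2 of N = 10).
Shortfall ratios: (292000−126000)/292000 = 0.5685; (292000−248000)/292000 = 0.1507.
Raised to α = 3.0: 0.18373; 0.00342.
Sum = 0.187150; FGT(3.0) = 0.187150 / 10 = 0.019.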